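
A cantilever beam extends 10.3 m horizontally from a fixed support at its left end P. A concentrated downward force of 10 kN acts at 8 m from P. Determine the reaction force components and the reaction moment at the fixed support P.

ΣF_x = 0: P_x = 0.
ΣF_y = 0: P_y − 10 = 0 → P_y = 10.00 kN.
ΣM about P: M_P − 10·8 = 0 → M_P = 80.00 kN·m.

P_x = 0, P_y = 10.00 kN, M_P = 80.00 kN·m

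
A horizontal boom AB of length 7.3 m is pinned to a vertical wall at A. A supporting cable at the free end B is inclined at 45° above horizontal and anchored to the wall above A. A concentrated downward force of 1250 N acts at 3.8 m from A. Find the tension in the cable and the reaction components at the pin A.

ΣM about A: T·sin45°·7.3 − 1250·3.8 = 0 → T = 4750/(7.3·0.707107) = 920.207 ≈ 920.2 N.
ΣF_x = 0: A_x − T·cos45° = 0 → A_x = 920.207 × 0.707107 = 650.7 N.
ΣF_y = 0: A_y + T·sin45° − 1250 = 0 → A_y = 1250 − 920.207 × 0.707107 = 599.3 N.

T = 920.2 N, A_x = 650.7 N, A_y = 599.3 N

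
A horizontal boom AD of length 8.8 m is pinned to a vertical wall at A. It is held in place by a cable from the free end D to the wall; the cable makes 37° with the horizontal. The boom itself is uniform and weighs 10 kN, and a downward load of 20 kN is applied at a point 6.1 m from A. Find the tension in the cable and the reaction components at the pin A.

ΣM about A: T·sin37°·8.8 − 10·4.4 − 20·6.1 = 0 → T = 166/(8.8·0.601815) = 31.3446 ≈ 31.34 kN.
ΣF_x = 0: A_x − T·cos37° = 0 → A_x = 31.3446 × 0.798636 = 25.03 kN.
ΣF_y = 0: A_y + T·sin37° − 10 − 20 = 0 → A_y = 30 − 31.3446 × 0.601815 = 11.14 kN.

T = 31.34 kN, A_x = 25.03 kN, A_y = 11.14 kN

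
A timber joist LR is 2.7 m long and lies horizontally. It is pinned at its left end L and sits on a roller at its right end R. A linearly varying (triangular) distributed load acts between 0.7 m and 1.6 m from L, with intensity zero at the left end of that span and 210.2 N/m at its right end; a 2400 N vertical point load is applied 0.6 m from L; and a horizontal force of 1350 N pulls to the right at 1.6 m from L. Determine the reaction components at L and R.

L_x = -1350 N, L_y = 1916 N, R_y = 578.9 N

Resultant of the triangular load: ½ × 210.2 × 0.9 = 94.59 N, acting at 1.3 m from L (one-third of the span from the peak).
ΣM about L: R_y·2.7 − (½·210.2·0.9)·1.3 − 2400·0.6 = 0 → R_y = 1562.967/2.7 = 578.877 ≈ 578.9 N.
ΣF_y = 0: L_y + 578.877 − ½·210.2·0.9 − 2400 = 0 → L_y = 1916 N.
ΣF_x = 0: L_x + 1350 = 0 → L_x = -1350 N.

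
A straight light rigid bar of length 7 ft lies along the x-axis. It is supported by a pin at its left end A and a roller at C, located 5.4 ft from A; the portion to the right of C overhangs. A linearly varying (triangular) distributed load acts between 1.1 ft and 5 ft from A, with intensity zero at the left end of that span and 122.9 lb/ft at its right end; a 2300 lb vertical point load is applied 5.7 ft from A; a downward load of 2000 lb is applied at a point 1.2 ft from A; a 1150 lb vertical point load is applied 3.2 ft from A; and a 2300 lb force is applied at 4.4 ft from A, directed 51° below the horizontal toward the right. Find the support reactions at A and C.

A_x = -1447 lb, A_y = 2303 lb, C_y = 5174 lb

Resultant of the triangular load: ½ × 122.9 × 3.9 = 239.655 lb, acting at 3.7 ft from A (one-third of the span from the peak).
Taking moments about A: C_y·5.4 − (½·122.9·3.9)·3.7 − 2300·5.7 − 2000·1.2 − 1150·3.2 − 2300·sin51°·4.4 = 0 → C_y = 27941.4/5.4 = 5174.33 ≈ 5174 lb.
ΣF_y = 0: A_y + 5174.33 − ½·122.9·3.9 − 2300 − 2000 − 1150 − 2300·sin51° = 0 → A_y = 2303 lb.
ΣF_x = 0: A_x + 2300·cos51° = 0 → A_x = -1447 lb.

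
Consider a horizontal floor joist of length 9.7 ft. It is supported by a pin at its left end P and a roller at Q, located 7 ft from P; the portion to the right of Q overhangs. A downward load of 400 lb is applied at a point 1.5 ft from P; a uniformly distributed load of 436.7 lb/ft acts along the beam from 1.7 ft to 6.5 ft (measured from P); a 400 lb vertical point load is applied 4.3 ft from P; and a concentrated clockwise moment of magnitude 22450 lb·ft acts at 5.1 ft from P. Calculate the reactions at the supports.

Resultant of the distributed load: 436.7 × 4.8 = 2096.16 lb at 4.1 ft from P.
ΣM about P: Q_y·7 − 400·1.5 − (436.7·4.8)·4.1 − 400·4.3 − 22450 = 0 → Q_y = 33364.256/7 = 4766.32 ≈ 4766 lb.
ΣF_y = 0: P_y + 4766.32 − 400 − 436.7·4.8 − 400 = 0 → P_y = -1870 lb.
ΣF_x = 0: no horizontal applied forces, so P_x = 0.

P_x = 0, P_y = -1870 lb, Q_y = 4766 lb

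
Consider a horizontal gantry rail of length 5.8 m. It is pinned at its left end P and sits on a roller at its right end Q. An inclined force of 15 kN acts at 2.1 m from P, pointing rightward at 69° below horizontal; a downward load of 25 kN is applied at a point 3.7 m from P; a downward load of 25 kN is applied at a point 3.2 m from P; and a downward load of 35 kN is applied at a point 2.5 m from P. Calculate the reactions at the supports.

Taking moments about P: Q_y·5.8 − 15·sin69°·2.1 − 25·3.7 − 25·3.2 − 35·2.5 = 0 → Q_y = 289.408/5.8 = 49.8979 ≈ 49.90 kN.
ΣF_y = 0: P_y + 49.8979 − 15·sin69° − 25 − 25 − 35 = 0 → P_y = 49.11 kN.
ΣF_x = 0: P_x + 15·cos69° = 0 → P_x = -5.376 kN.

P_x = -5.376 kN, P_y = 49.11 kN, Q_y = 49.90 kN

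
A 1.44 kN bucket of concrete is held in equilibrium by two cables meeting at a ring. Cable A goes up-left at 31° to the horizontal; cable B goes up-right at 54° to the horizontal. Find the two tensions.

ΣF_x = 0: −T_A·cos31° + T_B·cos54° = 0 → T_B = 1.4583·T_A.
ΣF_y = 0: T_A·sin31° + T_B·sin54° = 1.44.
Substitute: T_A·(0.515038 + 1.4583·0.809017) = 1.44 → T_A = 0.849644 ≈ 0.8496 kN.
Then T_B = 1.4583 × 0.849644 = 1.239 kN.

T_A = 0.8496 kN, T_B = 1.239 kN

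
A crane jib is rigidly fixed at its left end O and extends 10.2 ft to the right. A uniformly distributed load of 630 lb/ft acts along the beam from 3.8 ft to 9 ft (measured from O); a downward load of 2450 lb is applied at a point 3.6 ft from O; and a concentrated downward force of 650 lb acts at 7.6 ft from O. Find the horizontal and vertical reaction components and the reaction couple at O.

O_x = 0, O_y = 6376 lb, M_O = 34730 lb·ft

Resultant of the distributed load: 630 × 5.2 = 3276 lb at 6.4 ft from O.
ΣF_x = 0: O_x = 0.
ΣF_y = 0: O_y − 630·5.2 − 2450 − 650 = 0 → O_y = 6376 lb.
ΣM about O: M_O − (630·5.2)·6.4 − 2450·3.6 − 650·7.6 = 0 → M_O = 34730 lb·ft.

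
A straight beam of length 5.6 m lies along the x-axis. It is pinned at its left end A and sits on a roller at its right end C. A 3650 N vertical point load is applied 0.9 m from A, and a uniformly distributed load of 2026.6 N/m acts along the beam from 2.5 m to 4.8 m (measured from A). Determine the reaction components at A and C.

Resultant of the distributed load: 2026.6 × 2.3 = 4661.18 N at 3.65 m from A.
ΣM about A: C_y·5.6 − 3650·0.9 − (2026.6·2.3)·3.65 = 0 → C_y = 20298.307/5.6 = 3624.7 ≈ 3625 N.
ΣF_y = 0: A_y + 3624.7 − 3650 − 2026.6·2.3 = 0 → A_y = 4686 N.
ΣF_x = 0: no horizontal applied forces, so A_x = 0.

A_x = 0, A_y = 4686 N, C_y = 3625 N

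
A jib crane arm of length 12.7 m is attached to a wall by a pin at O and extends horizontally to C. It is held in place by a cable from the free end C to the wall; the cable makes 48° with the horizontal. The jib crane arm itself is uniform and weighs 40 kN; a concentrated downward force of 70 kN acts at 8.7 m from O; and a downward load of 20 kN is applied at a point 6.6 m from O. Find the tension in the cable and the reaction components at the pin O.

ΣM about O: T·sin48°·12.7 − 40·6.35 − 70·8.7 − 20·6.6 = 0 → T = 995/(12.7·0.743145) = 105.426 ≈ 105.4 kN.
ΣF_x = 0: O_x − T·cos48° = 0 → O_x = 105.426 × 0.669131 = 70.54 kN.
ΣF_y = 0: O_y + T·sin48° − 40 − 70 − 20 = 0 → O_y = 130 − 105.426 × 0.743145 = 51.65 kN.

T = 105.4 kN, O_x = 70.54 kN, O_y = 51.65 kN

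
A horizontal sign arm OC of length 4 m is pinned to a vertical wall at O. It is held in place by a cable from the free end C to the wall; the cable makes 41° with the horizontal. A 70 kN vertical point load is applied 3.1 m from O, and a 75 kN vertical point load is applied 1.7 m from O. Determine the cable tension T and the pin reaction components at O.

T = 131.3 kN, O_x = 99.08 kN, O_y = 58.88 kN

ΣM about O: T·sin41°·4 − 70·3.1 − 75·1.7 = 0 → T = 344.5/(4·0.656059) = 131.276 ≈ 131.3 kN.
ΣF_x = 0: O_x − T·cos41° = 0 → O_x = 131.276 × 0.75471 = 99.08 kN.
ΣF_y = 0: O_y + T·sin41° − 70 − 75 = 0 → O_y = 145 − 131.276 × 0.656059 = 58.88 kN.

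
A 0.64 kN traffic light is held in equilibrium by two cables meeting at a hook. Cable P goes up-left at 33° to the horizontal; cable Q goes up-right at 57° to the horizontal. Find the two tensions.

ΣF_x = 0: −T_P·cos33° + T_Q·cos57° = 0 → T_Q = 1.53986·T_P.
ΣF_y = 0: T_P·sin33° + T_Q·sin57° = 0.64.
Substitute: T_P·(0.544639 + 1.53986·0.838671) = 0.64 → T_P = 0.34857 ≈ 0.3486 kN.
Then T_Q = 1.53986 × 0.34857 = 0.5367 kN.

T_P = 0.3486 kN, T_Q = 0.5367 kN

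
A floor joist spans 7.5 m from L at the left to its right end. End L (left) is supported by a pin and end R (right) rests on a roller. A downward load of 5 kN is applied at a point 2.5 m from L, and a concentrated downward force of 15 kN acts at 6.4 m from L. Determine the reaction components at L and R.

ΣM about L: R_y·7.5 − 5·2.5 − 15·6.4 = 0 → R_y = 108.5/7.5 = 14.4667 ≈ 14.47 kN.
ΣF_y = 0: L_y + 14.4667 − 5 − 15 = 0 → L_y = 5.533 kN.
ΣF_x = 0: no horizontal applied forces, so L_x = 0.

L_x = 0, L_y = 5.533 kN, R_y = 14.47 kN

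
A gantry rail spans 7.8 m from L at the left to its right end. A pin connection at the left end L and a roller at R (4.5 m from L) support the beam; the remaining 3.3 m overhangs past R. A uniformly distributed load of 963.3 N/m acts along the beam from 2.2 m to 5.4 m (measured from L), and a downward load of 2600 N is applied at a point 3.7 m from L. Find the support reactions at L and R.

L_x = 0, L_y = 941.7 N, R_y = 4741 N

Resultant of the distributed load: 963.3 × 3.2 = 3082.56 N at 3.8 m from L.
Taking moments about L: R_y·4.5 − (963.3·3.2)·3.8 − 2600·3.7 = 0 → R_y = 21333.728/4.5 = 4740.83 ≈ 4741 N.
ΣF_y = 0: L_y + 4740.83 − 963.3·3.2 − 2600 = 0 → L_y = 941.7 N.
ΣF_x = 0: no horizontal applied forces, so L_x = 0.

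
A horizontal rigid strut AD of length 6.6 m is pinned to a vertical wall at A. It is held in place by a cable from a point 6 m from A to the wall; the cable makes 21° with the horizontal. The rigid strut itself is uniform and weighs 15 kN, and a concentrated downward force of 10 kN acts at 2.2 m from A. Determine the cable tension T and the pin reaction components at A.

T = 33.25 kN, A_x = 31.04 kN, A_y = 13.08 kN

ΣM about A: T·sin21°·6 − 15·3.3 − 10·2.2 = 0 → T = 71.5/(6·0.358368) = 33.2526 ≈ 33.25 kN.
ΣF_x = 0: A_x − T·cos21° = 0 → A_x = 33.2526 × 0.93358 = 31.04 kN.
ΣF_y = 0: A_y + T·sin21° − 15 − 10 = 0 → A_y = 25 − 33.2526 × 0.358368 = 13.08 kN.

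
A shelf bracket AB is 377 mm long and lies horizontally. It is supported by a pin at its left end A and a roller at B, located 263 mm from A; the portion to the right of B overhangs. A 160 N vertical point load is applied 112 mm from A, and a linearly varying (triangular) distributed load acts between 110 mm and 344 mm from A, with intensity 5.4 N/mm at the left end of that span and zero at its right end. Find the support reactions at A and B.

A_x = 0, A_y = 272.0 N, B_y = 519.8 N

Resultant of the triangular load: ½ × 5.4 × 234 = 631.8 N, acting at 188 mm from A (one-third of the span from the peak).
Taking moments about A: B_y·263 − 160·112 − (½·5.4·234)·188 = 0 → B_y = 136698.4/263 = 519.766 ≈ 519.8 N.
ΣF_y = 0: A_y + 519.766 − 160 − ½·5.4·234 = 0 → A_y = 272.0 N.
ΣF_x = 0: no horizontal applied forces, so A_x = 0.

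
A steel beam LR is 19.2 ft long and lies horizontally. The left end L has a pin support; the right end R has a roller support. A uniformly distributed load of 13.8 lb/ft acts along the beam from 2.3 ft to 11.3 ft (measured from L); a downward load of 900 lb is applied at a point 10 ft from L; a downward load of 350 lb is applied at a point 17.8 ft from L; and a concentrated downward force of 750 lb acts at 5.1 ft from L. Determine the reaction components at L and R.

L_x = 0, L_y = 1088 lb, R_y = 1036 lb

Resultant of the distributed load: 13.8 × 9 = 124.2 lb at 6.8 ft from L.
ΣM about L: R_y·19.2 − (13.8·9)·6.8 − 900·10 − 350·17.8 − 750·5.1 = 0 → R_y = 19899.56/19.2 = 1036.44 ≈ 1036 lb.
ΣF_y = 0: L_y + 1036.44 − 13.8·9 − 900 − 350 − 750 = 0 → L_y = 1088 lb.
ΣF_x = 0: no horizontal applied forces, so L_x = 0.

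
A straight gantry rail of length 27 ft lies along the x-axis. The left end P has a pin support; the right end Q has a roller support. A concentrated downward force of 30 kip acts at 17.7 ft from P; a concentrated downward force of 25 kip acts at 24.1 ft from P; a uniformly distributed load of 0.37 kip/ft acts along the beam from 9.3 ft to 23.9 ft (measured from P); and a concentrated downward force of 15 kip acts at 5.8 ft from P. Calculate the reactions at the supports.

Resultant of the distributed load: 0.37 × 14.6 = 5.402 kip at 16.6 ft from P.
ΣM about P: Q_y·27 − 30·17.7 − 25·24.1 − (0.37·14.6)·16.6 − 15·5.8 = 0 → Q_y = 1310.1732/27 = 48.5249 ≈ 48.52 kip.
ΣF_y = 0: P_y + 48.5249 − 30 − 25 − 0.37·14.6 − 15 = 0 → P_y = 26.88 kip.
ΣF_x = 0: no horizontal applied forces, so P_x = 0.

P_x = 0, P_y = 26.88 kip, Q_y = 48.52 kip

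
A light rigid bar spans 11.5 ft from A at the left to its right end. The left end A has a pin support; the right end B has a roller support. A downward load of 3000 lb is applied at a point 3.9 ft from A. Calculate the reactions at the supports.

A_x = 0, A_y = 1983 lb, B_y = 1017 lb

Moments about A: B_y·11.5 − 3000·3.9 = 0 → B_y = 11700/11.5 = 1017.39 ≈ 1017 lb.
ΣF_y = 0: A_y + 1017.39 − 3000 = 0 → A_y = 1983 lb.
ΣF_x = 0: no horizontal applied forces, so A_x = 0.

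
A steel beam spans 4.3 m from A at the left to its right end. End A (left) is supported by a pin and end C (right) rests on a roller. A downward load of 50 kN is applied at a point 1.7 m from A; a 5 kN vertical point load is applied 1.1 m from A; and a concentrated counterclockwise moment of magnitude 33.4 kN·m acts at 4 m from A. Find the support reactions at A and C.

Taking moments about A: C_y·4.3 − 50·1.7 − 5·1.1 + 33.4 = 0 → C_y = 57.1/4.3 = 13.2791 ≈ 13.28 kN.
ΣF_y = 0: A_y + 13.2791 − 50 − 5 = 0 → A_y = 41.72 kN.
ΣF_x = 0: no horizontal applied forces, so A_x = 0.

A_x = 0, A_y = 41.72 kN, C_y = 13.28 kN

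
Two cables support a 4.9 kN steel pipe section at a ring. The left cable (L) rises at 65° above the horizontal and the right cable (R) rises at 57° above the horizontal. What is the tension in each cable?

T_L = 3.147 kN, T_R = 2.442 kN

ΣF_x = 0: −T_L·cos65° + T_R·cos57° = 0 → T_R = 0.77596·T_L.
ΣF_y = 0: T_L·sin65° + T_R·sin57° = 4.9.
Substitute: T_L·(0.906308 + 0.77596·0.838671) = 4.9 → T_L = 3.14691 ≈ 3.147 kN.
Then T_R = 0.77596 × 3.14691 = 2.442 kN.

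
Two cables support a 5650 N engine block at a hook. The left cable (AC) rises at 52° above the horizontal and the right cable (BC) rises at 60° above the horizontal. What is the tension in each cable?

ΣF_x = 0: −T_AC·cos52° + T_BC·cos60° = 0 → T_BC = 1.23132·T_AC.
ΣF_y = 0: T_AC·sin52° + T_BC·sin60° = 5650.
Substitute: T_AC·(0.788011 + 1.23132·0.866025) = 5650 → T_AC = 3046.87 ≈ 3047 N.
Then T_BC = 1.23132 × 3046.87 = 3752 N.

T_AC = 3047 N, T_BC = 3752 N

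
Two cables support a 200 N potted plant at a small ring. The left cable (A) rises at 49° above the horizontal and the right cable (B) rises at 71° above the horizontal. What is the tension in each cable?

ΣF_x = 0: −T_A·cos49° + T_B·cos71° = 0 → T_B = 2.01512·T_A.
ΣF_y = 0: T_A·sin49° + T_B·sin71° = 200.
Substitute: T_A·(0.75471 + 2.01512·0.945519) = 200 → T_A = 75.1867 ≈ 75.19 N.
Then T_B = 2.01512 × 75.1867 = 151.5 N.

T_A = 75.19 N, T_B = 151.5 N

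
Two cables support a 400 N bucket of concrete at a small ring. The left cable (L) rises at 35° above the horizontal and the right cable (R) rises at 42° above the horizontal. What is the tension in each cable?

ΣF_x = 0: −T_L·cos35° + T_R·cos42° = 0 → T_R = 1.10228·T_L.
ΣF_y = 0: T_L·sin35° + T_R·sin42° = 400.
Substitute: T_L·(0.573576 + 1.10228·0.669131) = 400 → T_L = 305.077 ≈ 305.1 N.
Then T_R = 1.10228 × 305.077 = 336.3 N.

T_L = 305.1 N, T_R = 336.3 N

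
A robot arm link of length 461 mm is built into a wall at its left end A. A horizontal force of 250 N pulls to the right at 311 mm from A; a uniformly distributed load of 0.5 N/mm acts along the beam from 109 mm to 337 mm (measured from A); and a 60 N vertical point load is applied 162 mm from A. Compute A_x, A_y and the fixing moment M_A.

Resultant of the distributed load: 0.5 × 228 = 114 N at 223 mm from A.
ΣF_x = 0: A_x + 250 = 0 → A_x = -250.0 N.
ΣF_y = 0: A_y − 0.5·228 − 60 = 0 → A_y = 174.0 N.
ΣM about A: M_A − (0.5·228)·223 − 60·162 = 0 → M_A = 35140 N·mm.

A_x = -250.0 N, A_y = 174.0 N, M_A = 35140 N·mm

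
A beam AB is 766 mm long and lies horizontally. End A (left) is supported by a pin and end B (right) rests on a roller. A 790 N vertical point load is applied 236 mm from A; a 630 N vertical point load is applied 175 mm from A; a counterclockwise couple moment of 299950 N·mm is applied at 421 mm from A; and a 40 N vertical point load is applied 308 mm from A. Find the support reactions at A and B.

A_x = 0, A_y = 1448 N, B_y = 11.83 N

Taking moments about A: B_y·766 − 790·236 − 630·175 + 299950 − 40·308 = 0 → B_y = 9060/766 = 11.8277 ≈ 11.83 N.
ΣF_y = 0: A_y + 11.8277 − 790 − 630 − 40 = 0 → A_y = 1448 N.
ΣF_x = 0: no horizontal applied forces, so A_x = 0.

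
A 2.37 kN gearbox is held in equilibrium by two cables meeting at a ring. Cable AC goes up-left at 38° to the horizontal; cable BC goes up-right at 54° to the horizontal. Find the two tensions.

ΣF_x = 0: −T_AC·cos38° + T_BC·cos54° = 0 → T_BC = 1.34064·T_AC.
ΣF_y = 0: T_AC·sin38° + T_BC·sin54° = 2.37.
Substitute: T_AC·(0.615661 + 1.34064·0.809017) = 2.37 → T_AC = 1.3939 ≈ 1.394 kN.
Then T_BC = 1.34064 × 1.3939 = 1.869 kN.

T_AC = 1.394 kN, T_BC = 1.869 kN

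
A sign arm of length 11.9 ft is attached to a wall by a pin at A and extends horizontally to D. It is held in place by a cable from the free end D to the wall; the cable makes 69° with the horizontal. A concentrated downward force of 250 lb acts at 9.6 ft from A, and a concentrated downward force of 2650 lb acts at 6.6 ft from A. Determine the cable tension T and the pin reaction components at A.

T = 1790 lb, A_x = 641.6 lb, A_y = 1229 lb

ΣM about A: T·sin69°·11.9 − 250·9.6 − 2650·6.6 = 0 → T = 19890/(11.9·0.93358) = 1790.34 ≈ 1790 lb.
ΣF_x = 0: A_x − T·cos69° = 0 → A_x = 1790.34 × 0.358368 = 641.6 lb.
ΣF_y = 0: A_y + T·sin69° − 250 − 2650 = 0 → A_y = 2900 − 1790.34 × 0.93358 = 1229 lb.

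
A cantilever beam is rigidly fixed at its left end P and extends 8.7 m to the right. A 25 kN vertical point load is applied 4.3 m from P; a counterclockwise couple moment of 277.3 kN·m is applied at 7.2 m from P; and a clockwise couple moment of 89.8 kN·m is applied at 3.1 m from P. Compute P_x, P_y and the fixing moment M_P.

ΣF_x = 0: P_x = 0.
ΣF_y = 0: P_y − 25 = 0 → P_y = 25.00 kN.
ΣM about P: M_P − 25·4.3 + 277.3 − 89.8 = 0 → M_P = -80.00 kN·m.

P_x = 0, P_y = 25.00 kN, M_P = -80.00 kN·m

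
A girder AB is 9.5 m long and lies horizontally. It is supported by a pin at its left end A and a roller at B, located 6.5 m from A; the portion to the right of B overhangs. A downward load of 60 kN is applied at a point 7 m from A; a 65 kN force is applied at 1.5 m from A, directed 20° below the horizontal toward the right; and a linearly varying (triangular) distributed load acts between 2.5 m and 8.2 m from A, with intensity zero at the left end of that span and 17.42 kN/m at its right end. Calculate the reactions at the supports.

Resultant of the triangular load: ½ × 17.42 × 5.7 = 49.647 kN, acting at 6.3 m from A (one-third of the span from the peak).
Taking moments about A: B_y·6.5 − 60·7 − 65·sin20°·1.5 − (½·17.42·5.7)·6.3 = 0 → B_y = 766.123/6.5 = 117.865 ≈ 117.9 kN.
ΣF_y = 0: A_y + 117.865 − 60 − 65·sin20° − ½·17.42·5.7 = 0 → A_y = 14.01 kN.
ΣF_x = 0: A_x + 65·cos20° = 0 → A_x = -61.08 kN.

A_x = -61.08 kN, A_y = 14.01 kN, B_y = 117.9 kN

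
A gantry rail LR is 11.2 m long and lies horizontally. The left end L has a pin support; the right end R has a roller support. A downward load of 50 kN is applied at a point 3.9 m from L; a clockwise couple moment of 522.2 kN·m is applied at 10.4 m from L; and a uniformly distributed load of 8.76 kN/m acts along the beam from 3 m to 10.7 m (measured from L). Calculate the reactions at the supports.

Resultant of the distributed load: 8.76 × 7.7 = 67.452 kN at 6.85 m from L.
Moments about L: R_y·11.2 − 50·3.9 − 522.2 − (8.76·7.7)·6.85 = 0 → R_y = 1179.2462/11.2 = 105.29 ≈ 105.3 kN.
ΣF_y = 0: L_y + 105.29 − 50 − 8.76·7.7 = 0 → L_y = 12.16 kN.
ΣF_x = 0: no horizontal applied forces, so L_x = 0.

L_x = 0, L_y = 12.16 kN, R_y = 105.3 kN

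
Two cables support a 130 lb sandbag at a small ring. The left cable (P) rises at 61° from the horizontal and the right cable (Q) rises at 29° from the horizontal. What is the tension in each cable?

ΣF_x = 0: −T_P·cos61° + T_Q·cos29° = 0 → T_Q = 0.554309·T_P.
ΣF_y = 0: T_P·sin61° + T_Q·sin29° = 130.
Substitute: T_P·(0.87462 + 0.554309·0.48481) = 130 → T_P = 113.701 ≈ 113.7 lb.
Then T_Q = 0.554309 × 113.701 = 63.03 lb.

T_P = 113.7 lb, T_Q = 63.03 lb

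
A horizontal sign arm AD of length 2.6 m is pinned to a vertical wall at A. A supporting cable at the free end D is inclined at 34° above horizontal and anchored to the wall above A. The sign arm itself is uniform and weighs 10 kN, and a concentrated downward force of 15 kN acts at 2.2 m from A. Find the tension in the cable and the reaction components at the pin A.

ΣM about A: T·sin34°·2.6 − 10·1.3 − 15·2.2 = 0 → T = 46/(2.6·0.559193) = 31.639 ≈ 31.64 kN.
ΣF_x = 0: A_x − T·cos34° = 0 → A_x = 31.639 × 0.829038 = 26.23 kN.
ΣF_y = 0: A_y + T·sin34° − 10 − 15 = 0 → A_y = 25 − 31.639 × 0.559193 = 7.308 kN.

T = 31.64 kN, A_x = 26.23 kN, A_y = 7.308 kN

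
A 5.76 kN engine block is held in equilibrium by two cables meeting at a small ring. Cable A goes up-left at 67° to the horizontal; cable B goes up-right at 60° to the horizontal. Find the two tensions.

T_A = 3.606 kN, T_B = 2.818 kN

ΣF_x = 0: −T_A·cos67° + T_B·cos60° = 0 → T_B = 0.781462·T_A.
ΣF_y = 0: T_A·sin67° + T_B·sin60° = 5.76.
Substitute: T_A·(0.920505 + 0.781462·0.866025) = 5.76 → T_A = 3.60615 ≈ 3.606 kN.
Then T_B = 0.781462 × 3.60615 = 2.818 kN.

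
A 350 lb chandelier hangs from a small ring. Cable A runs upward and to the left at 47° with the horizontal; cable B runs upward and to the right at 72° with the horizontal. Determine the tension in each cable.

ΣF_x = 0: −T_A·cos47° + T_B·cos72° = 0 → T_B = 2.20699·T_A.
ΣF_y = 0: T_A·sin47° + T_B·sin72° = 350.
Substitute: T_A·(0.731354 + 2.20699·0.951057) = 350 → T_A = 123.661 ≈ 123.7 lb.
Then T_B = 2.20699 × 123.661 = 272.9 lb.

T_A = 123.7 lb, T_B = 272.9 lb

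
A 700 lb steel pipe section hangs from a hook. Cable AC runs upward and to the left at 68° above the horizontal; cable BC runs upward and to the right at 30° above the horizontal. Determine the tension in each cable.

ΣF_x = 0: −T_AC·cos68° + T_BC·cos30° = 0 → T_BC = 0.432558·T_AC.
ΣF_y = 0: T_AC·sin68° + T_BC·sin30° = 700.
Substitute: T_AC·(0.927184 + 0.432558·0.5) = 700 → T_AC = 612.175 ≈ 612.2 lb.
Then T_BC = 0.432558 × 612.175 = 264.8 lb.

T_AC = 612.2 lb, T_BC = 264.8 lb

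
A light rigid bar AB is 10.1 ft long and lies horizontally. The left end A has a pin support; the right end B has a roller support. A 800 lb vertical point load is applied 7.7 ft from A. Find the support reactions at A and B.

Moments about A: B_y·10.1 − 800·7.7 = 0 → B_y = 6160/10.1 = 609.901 ≈ 609.9 lb.
ΣF_y = 0: A_y + 609.901 − 800 = 0 → A_y = 190.1 lb.
ΣF_x = 0: no horizontal applied forces, so A_x = 0.

A_x = 0, A_y = 190.1 lb, B_y = 609.9 lb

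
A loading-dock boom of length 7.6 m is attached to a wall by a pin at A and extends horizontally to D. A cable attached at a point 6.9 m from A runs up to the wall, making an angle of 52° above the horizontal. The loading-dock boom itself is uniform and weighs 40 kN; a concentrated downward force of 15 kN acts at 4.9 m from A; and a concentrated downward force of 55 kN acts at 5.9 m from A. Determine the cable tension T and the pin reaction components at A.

ΣM about A: T·sin52°·6.9 − 40·3.8 − 15·4.9 − 55·5.9 = 0 → T = 550/(6.9·0.788011) = 101.154 ≈ 101.2 kN.
ΣF_x = 0: A_x − T·cos52° = 0 → A_x = 101.154 × 0.615661 = 62.28 kN.
ΣF_y = 0: A_y + T·sin52° − 40 − 15 − 55 = 0 → A_y = 110 − 101.154 × 0.788011 = 30.29 kN.

T = 101.2 kN, A_x = 62.28 kN, A_y = 30.29 kN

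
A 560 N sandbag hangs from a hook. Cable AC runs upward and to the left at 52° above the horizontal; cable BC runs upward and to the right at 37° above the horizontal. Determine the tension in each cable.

T_AC = 447.3 N, T_BC = 344.8 N

ΣF_x = 0: −T_AC·cos52° + T_BC·cos37° = 0 → T_BC = 0.770892·T_AC.
ΣF_y = 0: T_AC·sin52° + T_BC·sin37° = 560.
Substitute: T_AC·(0.788011 + 0.770892·0.601815) = 560 → T_AC = 447.304 ≈ 447.3 N.
Then T_BC = 0.770892 × 447.304 = 344.8 N.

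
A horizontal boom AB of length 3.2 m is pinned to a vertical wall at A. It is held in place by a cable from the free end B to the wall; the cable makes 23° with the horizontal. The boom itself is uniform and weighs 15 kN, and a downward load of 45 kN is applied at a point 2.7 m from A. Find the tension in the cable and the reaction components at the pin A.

T = 116.4 kN, A_x = 107.1 kN, A_y = 14.53 kN

ΣM about A: T·sin23°·3.2 − 15·1.6 − 45·2.7 = 0 → T = 145.5/(3.2·0.390731) = 116.368 ≈ 116.4 kN.
ΣF_x = 0: A_x − T·cos23° = 0 → A_x = 116.368 × 0.920505 = 107.1 kN.
ΣF_y = 0: A_y + T·sin23° − 15 − 45 = 0 → A_y = 60 − 116.368 × 0.390731 = 14.53 kN.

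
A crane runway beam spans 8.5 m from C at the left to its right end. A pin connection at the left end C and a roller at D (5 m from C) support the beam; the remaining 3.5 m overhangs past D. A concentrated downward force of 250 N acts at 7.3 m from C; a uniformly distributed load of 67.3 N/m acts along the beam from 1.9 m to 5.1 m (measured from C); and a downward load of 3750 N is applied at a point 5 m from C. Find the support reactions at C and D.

Resultant of the distributed load: 67.3 × 3.2 = 215.36 N at 3.5 m from C.
Moments about C: D_y·5 − 250·7.3 − (67.3·3.2)·3.5 − 3750·5 = 0 → D_y = 21328.76/5 = 4265.75 ≈ 4266 N.
ΣF_y = 0: C_y + 4265.75 − 250 − 67.3·3.2 − 3750 = 0 → C_y = -50.39 N.
ΣF_x = 0: no horizontal applied forces, so C_x = 0.

C_x = 0, C_y = -50.39 N, D_y = 4266 N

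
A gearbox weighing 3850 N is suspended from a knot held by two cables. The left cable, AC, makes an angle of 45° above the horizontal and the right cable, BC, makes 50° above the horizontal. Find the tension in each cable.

ΣF_x = 0: −T_AC·cos45° + T_BC·cos50° = 0 → T_BC = 1.10006·T_AC.
ΣF_y = 0: T_AC·sin45° + T_BC·sin50° = 3850.
Substitute: T_AC·(0.707107 + 1.10006·0.766044) = 3850 → T_AC = 2484.19 ≈ 2484 N.
Then T_BC = 1.10006 × 2484.19 = 2733 N.

T_AC = 2484 N, T_BC = 2733 N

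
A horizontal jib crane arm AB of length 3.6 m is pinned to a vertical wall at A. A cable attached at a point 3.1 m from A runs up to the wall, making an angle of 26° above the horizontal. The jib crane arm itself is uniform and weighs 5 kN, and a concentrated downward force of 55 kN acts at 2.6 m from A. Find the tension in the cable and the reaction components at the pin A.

T = 111.9 kN, A_x = 100.5 kN, A_y = 10.97 kN

ΣM about A: T·sin26°·3.1 − 5·1.8 − 55·2.6 = 0 → T = 152/(3.1·0.438371) = 111.851 ≈ 111.9 kN.
ΣF_x = 0: A_x − T·cos26° = 0 → A_x = 111.851 × 0.898794 = 100.5 kN.
ΣF_y = 0: A_y + T·sin26° − 5 − 55 = 0 → A_y = 60 − 111.851 × 0.438371 = 10.97 kN.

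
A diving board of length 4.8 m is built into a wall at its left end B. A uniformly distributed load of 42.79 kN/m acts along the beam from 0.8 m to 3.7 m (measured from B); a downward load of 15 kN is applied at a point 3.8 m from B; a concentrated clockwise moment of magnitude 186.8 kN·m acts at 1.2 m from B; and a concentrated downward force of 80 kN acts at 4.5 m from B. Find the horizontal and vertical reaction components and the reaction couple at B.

Resultant of the distributed load: 42.79 × 2.9 = 124.091 kN at 2.25 m from B.
ΣF_x = 0: B_x = 0.
ΣF_y = 0: B_y − 42.79·2.9 − 15 − 80 = 0 → B_y = 219.1 kN.
ΣM about B: M_B − (42.79·2.9)·2.25 − 15·3.8 − 186.8 − 80·4.5 = 0 → M_B = 883.0 kN·m.

B_x = 0, B_y = 219.1 kN, M_B = 883.0 kN·m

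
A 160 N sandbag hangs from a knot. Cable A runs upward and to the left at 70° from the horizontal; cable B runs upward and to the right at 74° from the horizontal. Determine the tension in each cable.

T_A = 75.03 N, T_B = 93.10 N

ΣF_x = 0: −T_A·cos70° + T_B·cos74° = 0 → T_B = 1.24083·T_A.
ΣF_y = 0: T_A·sin70° + T_B·sin74° = 160.
Substitute: T_A·(0.939693 + 1.24083·0.961262) = 160 → T_A = 75.0309 ≈ 75.03 N.
Then T_B = 1.24083 × 75.0309 = 93.10 N.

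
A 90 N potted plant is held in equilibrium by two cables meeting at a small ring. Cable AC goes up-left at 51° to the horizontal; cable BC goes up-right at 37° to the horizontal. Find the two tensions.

ΣF_x = 0: −T_AC·cos51° + T_BC·cos37° = 0 → T_BC = 0.787995·T_AC.
ΣF_y = 0: T_AC·sin51° + T_BC·sin37° = 90.
Substitute: T_AC·(0.777146 + 0.787995·0.601815) = 90 → T_AC = 71.921 ≈ 71.92 N.
Then T_BC = 0.787995 × 71.921 = 56.67 N.

T_AC = 71.92 N, T_BC = 56.67 N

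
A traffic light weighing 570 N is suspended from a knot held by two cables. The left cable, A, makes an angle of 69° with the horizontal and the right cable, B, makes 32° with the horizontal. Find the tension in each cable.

ΣF_x = 0: −T_A·cos69° + T_B·cos32° = 0 → T_B = 0.42258·T_A.
ΣF_y = 0: T_A·sin69° + T_B·sin32° = 570.
Substitute: T_A·(0.93358 + 0.42258·0.529919) = 570 → T_A = 492.435 ≈ 492.4 N.
Then T_B = 0.42258 × 492.435 = 208.1 N.

T_A = 492.4 N, T_B = 208.1 N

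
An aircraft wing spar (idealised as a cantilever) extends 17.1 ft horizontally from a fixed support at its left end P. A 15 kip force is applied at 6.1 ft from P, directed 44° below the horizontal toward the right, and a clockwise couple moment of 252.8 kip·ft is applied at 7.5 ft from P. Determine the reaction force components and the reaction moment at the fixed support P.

P_x = -10.79 kip, P_y = 10.42 kip, M_P = 316.4 kip·ft

ΣF_x = 0: P_x + 15·cos44° = 0 → P_x = -10.79 kip.
ΣF_y = 0: P_y − 15·sin44° = 0 → P_y = 10.42 kip.
ΣM about P: M_P − 15·sin44°·6.1 − 252.8 = 0 → M_P = 316.4 kip·ft.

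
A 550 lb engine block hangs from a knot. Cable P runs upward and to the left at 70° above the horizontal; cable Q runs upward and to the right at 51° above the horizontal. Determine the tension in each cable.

ΣF_x = 0: −T_P·cos70° + T_Q·cos51° = 0 → T_Q = 0.543475·T_P.
ΣF_y = 0: T_P·sin70° + T_Q·sin51° = 550.
Substitute: T_P·(0.939693 + 0.543475·0.777146) = 550 → T_P = 403.802 ≈ 403.8 lb.
Then T_Q = 0.543475 × 403.802 = 219.5 lb.

T_P = 403.8 lb, T_Q = 219.5 lb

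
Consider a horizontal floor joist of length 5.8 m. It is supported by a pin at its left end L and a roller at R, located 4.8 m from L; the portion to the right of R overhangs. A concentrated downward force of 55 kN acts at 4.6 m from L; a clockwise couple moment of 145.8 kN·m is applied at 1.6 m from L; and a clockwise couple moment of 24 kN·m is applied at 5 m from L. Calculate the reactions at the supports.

L_x = 0, L_y = -33.08 kN, R_y = 88.08 kN

Moments about L: R_y·4.8 − 55·4.6 − 145.8 − 24 = 0 → R_y = 422.8/4.8 = 88.0833 ≈ 88.08 kN.
ΣF_y = 0: L_y + 88.0833 − 55 = 0 → L_y = -33.08 kN.
ΣF_x = 0: no horizontal applied forces, so L_x = 0.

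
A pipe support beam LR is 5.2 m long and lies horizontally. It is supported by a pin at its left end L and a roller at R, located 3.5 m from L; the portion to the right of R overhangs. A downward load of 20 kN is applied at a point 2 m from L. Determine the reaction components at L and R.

L_x = 0, L_y = 8.571 kN, R_y = 11.43 kN

Taking moments about L: R_y·3.5 − 20·2 = 0 → R_y = 40/3.5 = 11.4286 ≈ 11.43 kN.
ΣF_y = 0: L_y + 11.4286 − 20 = 0 → L_y = 8.571 kN.
ΣF_x = 0: no horizontal applied forces, so L_x = 0.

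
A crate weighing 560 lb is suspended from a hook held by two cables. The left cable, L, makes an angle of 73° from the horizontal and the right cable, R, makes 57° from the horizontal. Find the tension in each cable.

T_L = 398.1 lb, T_R = 213.7 lb

ΣF_x = 0: −T_L·cos73° + T_R·cos57° = 0 → T_R = 0.536817·T_L.
ΣF_y = 0: T_L·sin73° + T_R·sin57° = 560.
Substitute: T_L·(0.956305 + 0.536817·0.838671) = 560 → T_L = 398.146 ≈ 398.1 lb.
Then T_R = 0.536817 × 398.146 = 213.7 lb.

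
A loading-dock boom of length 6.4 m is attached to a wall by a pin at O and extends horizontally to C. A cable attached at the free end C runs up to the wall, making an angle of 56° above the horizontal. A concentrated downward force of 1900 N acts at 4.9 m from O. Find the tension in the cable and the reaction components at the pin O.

ΣM about O: T·sin56°·6.4 − 1900·4.9 = 0 → T = 9310/(6.4·0.829038) = 1754.67 ≈ 1755 N.
ΣF_x = 0: O_x − T·cos56° = 0 → O_x = 1754.67 × 0.559193 = 981.2 N.
ΣF_y = 0: O_y + T·sin56° − 1900 = 0 → O_y = 1900 − 1754.67 × 0.829038 = 445.3 N.

T = 1755 N, O_x = 981.2 N, O_y = 445.3 N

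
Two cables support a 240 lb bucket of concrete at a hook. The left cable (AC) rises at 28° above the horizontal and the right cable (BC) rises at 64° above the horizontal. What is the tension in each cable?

T_AC = 105.3 lb, T_BC = 212.0 lb

ΣF_x = 0: −T_AC·cos28° + T_BC·cos64° = 0 → T_BC = 2.01416·T_AC.
ΣF_y = 0: T_AC·sin28° + T_BC·sin64° = 240.
Substitute: T_AC·(0.469472 + 2.01416·0.898794) = 240 → T_AC = 105.273 ≈ 105.3 lb.
Then T_BC = 2.01416 × 105.273 = 212.0 lb.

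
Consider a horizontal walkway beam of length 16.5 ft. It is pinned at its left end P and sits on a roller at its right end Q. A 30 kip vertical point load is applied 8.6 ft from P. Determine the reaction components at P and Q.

Taking moments about P: Q_y·16.5 − 30·8.6 = 0 → Q_y = 258/16.5 = 15.6364 ≈ 15.64 kip.
ΣF_y = 0: P_y + 15.6364 − 30 = 0 → P_y = 14.36 kip.
ΣF_x = 0: no horizontal applied forces, so P_x = 0.

P_x = 0, P_y = 14.36 kip, Q_y = 15.64 kip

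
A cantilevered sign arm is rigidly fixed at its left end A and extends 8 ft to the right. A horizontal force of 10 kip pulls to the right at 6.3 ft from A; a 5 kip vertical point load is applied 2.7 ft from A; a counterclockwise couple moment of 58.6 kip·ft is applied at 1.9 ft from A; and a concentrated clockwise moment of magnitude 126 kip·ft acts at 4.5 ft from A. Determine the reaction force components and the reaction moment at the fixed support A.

ΣF_x = 0: A_x + 10 = 0 → A_x = -10.00 kip.
ΣF_y = 0: A_y − 5 = 0 → A_y = 5.000 kip.
ΣM about A: M_A − 5·2.7 + 58.6 − 126 = 0 → M_A = 80.90 kip·ft.

A_x = -10.00 kip, A_y = 5.000 kip, M_A = 80.90 kip·ft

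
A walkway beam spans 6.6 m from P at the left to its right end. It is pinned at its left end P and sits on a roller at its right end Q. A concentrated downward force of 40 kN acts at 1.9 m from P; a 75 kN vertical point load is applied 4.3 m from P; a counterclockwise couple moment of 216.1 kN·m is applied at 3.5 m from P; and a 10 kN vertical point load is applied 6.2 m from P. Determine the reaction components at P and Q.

ΣM about P: Q_y·6.6 − 40·1.9 − 75·4.3 + 216.1 − 10·6.2 = 0 → Q_y = 244.4/6.6 = 37.0303 ≈ 37.03 kN.
ΣF_y = 0: P_y + 37.0303 − 40 − 75 − 10 = 0 → P_y = 87.97 kN.
ΣF_x = 0: no horizontal applied forces, so P_x = 0.

P_x = 0, P_y = 87.97 kN, Q_y = 37.03 kN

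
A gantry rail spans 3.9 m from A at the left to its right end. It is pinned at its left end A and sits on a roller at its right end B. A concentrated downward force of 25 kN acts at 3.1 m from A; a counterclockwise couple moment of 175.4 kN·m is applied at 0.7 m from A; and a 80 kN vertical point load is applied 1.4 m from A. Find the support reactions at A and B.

Moments about A: B_y·3.9 − 25·3.1 + 175.4 − 80·1.4 = 0 → B_y = 14.1/3.9 = 3.61538 ≈ 3.615 kN.
ΣF_y = 0: A_y + 3.61538 − 25 − 80 = 0 → A_y = 101.4 kN.
ΣF_x = 0: no horizontal applied forces, so A_x = 0.

A_x = 0, A_y = 101.4 kN, B_y = 3.615 kN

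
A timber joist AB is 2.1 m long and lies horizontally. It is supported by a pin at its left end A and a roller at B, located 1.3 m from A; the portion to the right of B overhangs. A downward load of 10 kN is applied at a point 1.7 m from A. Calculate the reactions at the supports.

A_x = 0, A_y = -3.077 kN, B_y = 13.08 kN

Moments about A: B_y·1.3 − 10·1.7 = 0 → B_y = 17/1.3 = 13.0769 ≈ 13.08 kN.
ΣF_y = 0: A_y + 13.0769 − 10 = 0 → A_y = -3.077 kN.
ΣF_x = 0: no horizontal applied forces, so A_x = 0.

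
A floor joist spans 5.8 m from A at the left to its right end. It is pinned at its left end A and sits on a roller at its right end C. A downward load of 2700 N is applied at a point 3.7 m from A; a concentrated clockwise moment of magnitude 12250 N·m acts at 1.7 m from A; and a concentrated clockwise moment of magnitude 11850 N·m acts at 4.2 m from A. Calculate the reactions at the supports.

Moments about A: C_y·5.8 − 2700·3.7 − 12250 − 11850 = 0 → C_y = 34090/5.8 = 5877.59 ≈ 5878 N.
ΣF_y = 0: A_y + 5877.59 − 2700 = 0 → A_y = -3178 N.
ΣF_x = 0: no horizontal applied forces, so A_x = 0.

A_x = 0, A_y = -3178 N, C_y = 5878 N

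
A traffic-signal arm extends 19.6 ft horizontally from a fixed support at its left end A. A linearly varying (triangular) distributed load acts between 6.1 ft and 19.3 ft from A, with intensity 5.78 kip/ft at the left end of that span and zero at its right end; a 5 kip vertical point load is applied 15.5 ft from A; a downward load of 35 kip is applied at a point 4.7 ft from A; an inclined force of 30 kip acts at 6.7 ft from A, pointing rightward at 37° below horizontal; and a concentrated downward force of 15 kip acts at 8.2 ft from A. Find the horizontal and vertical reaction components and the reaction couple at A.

Resultant of the triangular load: ½ × 5.78 × 13.2 = 38.148 kip, acting at 10.5 ft from A (one-third of the span from the peak).
ΣF_x = 0: A_x + 30·cos37° = 0 → A_x = -23.96 kip.
ΣF_y = 0: A_y − ½·5.78·13.2 − 5 − 35 − 30·sin37° − 15 = 0 → A_y = 111.2 kip.
ΣM about A: M_A − (½·5.78·13.2)·10.5 − 5·15.5 − 35·4.7 − 30·sin37°·6.7 − 15·8.2 = 0 → M_A = 886.5 kip·ft.

A_x = -23.96 kip, A_y = 111.2 kip, M_A = 886.5 kip·ft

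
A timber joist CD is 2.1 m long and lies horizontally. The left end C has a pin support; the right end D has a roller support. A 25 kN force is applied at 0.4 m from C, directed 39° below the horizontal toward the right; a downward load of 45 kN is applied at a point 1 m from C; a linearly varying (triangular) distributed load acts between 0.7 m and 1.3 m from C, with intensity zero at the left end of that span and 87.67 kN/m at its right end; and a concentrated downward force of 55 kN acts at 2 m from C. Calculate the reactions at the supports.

C_x = -19.43 kN, C_y = 51.45 kN, D_y = 90.58 kN

Resultant of the triangular load: ½ × 87.67 × 0.6 = 26.301 kN, acting at 1.1 m from C (one-third of the span from the peak).
Taking moments about C: D_y·2.1 − 25·sin39°·0.4 − 45·1 − (½·87.67·0.6)·1.1 − 55·2 = 0 → D_y = 190.224/2.1 = 90.5829 ≈ 90.58 kN.
ΣF_y = 0: C_y + 90.5829 − 25·sin39° − 45 − ½·87.67·0.6 − 55 = 0 → C_y = 51.45 kN.
ΣF_x = 0: C_x + 25·cos39° = 0 → C_x = -19.43 kN.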